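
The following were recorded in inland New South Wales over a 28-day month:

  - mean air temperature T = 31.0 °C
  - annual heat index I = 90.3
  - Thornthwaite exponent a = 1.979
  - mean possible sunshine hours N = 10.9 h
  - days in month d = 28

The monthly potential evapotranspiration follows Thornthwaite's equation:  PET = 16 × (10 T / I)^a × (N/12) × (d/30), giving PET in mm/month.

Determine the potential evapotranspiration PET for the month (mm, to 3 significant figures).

156 mm

10T/I = 10 × 31.0 / 90.3 = 3.4330
(10T/I)^a = 3.4330^1.979 = 11.4841
Uncorrected PET = 16 × 11.4841 = 183.746 mm
Correction = (N/12)(d/30) = (10.9/12)(28/30) = 0.8478
PET = 183.746 × 0.8478 = 155.780 mm/month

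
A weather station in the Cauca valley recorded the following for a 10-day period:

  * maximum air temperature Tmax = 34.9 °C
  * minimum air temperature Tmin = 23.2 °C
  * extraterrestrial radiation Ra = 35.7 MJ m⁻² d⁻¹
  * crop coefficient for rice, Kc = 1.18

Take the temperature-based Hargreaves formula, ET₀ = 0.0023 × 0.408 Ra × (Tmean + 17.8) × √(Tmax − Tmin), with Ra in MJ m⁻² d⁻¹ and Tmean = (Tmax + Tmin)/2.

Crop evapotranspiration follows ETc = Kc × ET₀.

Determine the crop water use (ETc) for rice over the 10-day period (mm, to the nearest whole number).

63 mm

Tmean = (34.9 + 23.2)/2 = 29.05 °C
0.408 Ra = 0.408 × 35.7 = 14.5656 mm/d equivalent
ET₀ = 0.0023 × 14.5656 × (29.05 + 17.8) × √11.7 = 0.0023 × 14.5656 × 46.85 × 3.4205 = 5.3685 mm/d
ETc = Kc × ET₀ = 1.18 × 5.3685 = 6.3348 mm/d
Over 10 days: 6.3348 × 10 = 63.348 mm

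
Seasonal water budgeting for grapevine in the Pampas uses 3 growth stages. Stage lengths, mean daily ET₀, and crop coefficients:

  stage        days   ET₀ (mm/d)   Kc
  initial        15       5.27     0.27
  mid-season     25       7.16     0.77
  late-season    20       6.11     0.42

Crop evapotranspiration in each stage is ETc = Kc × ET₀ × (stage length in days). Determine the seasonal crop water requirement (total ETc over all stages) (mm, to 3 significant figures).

210 mm

initial: 0.27 × 5.27 × 15 = 21.34 mm
mid-season: 0.77 × 7.16 × 25 = 137.83 mm
late-season: 0.42 × 6.11 × 20 = 51.32 mm
Seasonal total = 210.49 mm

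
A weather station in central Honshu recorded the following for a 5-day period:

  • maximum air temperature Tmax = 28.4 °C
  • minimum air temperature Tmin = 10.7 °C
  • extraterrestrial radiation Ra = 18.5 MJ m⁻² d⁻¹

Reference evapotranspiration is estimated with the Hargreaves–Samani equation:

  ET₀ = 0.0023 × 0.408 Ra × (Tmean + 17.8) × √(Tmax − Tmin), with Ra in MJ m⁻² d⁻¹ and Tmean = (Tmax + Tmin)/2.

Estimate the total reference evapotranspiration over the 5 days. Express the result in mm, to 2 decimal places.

Tmean = (28.4 + 10.7)/2 = 19.55 °C
0.408 Ra = 0.408 × 18.5 = 7.5480 mm/d equivalent
ET₀ = 0.0023 × 7.5480 × (19.55 + 17.8) × √17.7 = 0.0023 × 7.5480 × 37.35 × 4.2071 = 2.7279 mm/d
Over 5 days: 2.7279 × 5 = 13.640 mm

13.64 mm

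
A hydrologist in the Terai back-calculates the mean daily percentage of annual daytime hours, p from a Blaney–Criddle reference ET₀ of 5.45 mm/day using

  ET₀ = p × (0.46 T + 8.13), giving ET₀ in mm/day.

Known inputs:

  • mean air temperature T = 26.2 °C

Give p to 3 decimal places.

0.270

p = ET₀ / (0.46 T + 8.13) = 5.45 / (0.46 × 26.2 + 8.13) = 5.45 / 20.182 = 0.2700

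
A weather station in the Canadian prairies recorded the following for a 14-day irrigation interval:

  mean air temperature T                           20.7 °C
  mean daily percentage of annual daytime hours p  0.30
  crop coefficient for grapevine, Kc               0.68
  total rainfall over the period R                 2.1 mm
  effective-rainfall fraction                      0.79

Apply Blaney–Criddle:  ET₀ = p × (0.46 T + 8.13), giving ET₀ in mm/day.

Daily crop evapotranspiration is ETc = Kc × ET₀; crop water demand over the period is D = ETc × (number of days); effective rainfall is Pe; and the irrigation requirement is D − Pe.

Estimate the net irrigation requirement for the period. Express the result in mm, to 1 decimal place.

ET₀ = 0.30 × (0.46 × 20.7 + 8.13) = 0.30 × 17.652 = 5.2956 mm/d
ETc = Kc × ET₀ = 0.68 × 5.2956 = 3.6010 mm/d
Crop demand D = ETc × 14 d = 3.6010 × 14 = 50.414 mm
Pe = 0.79 × 2.1 = 1.659 mm
D − Pe = 50.414 − 1.659 = 48.755 mm

48.8 mm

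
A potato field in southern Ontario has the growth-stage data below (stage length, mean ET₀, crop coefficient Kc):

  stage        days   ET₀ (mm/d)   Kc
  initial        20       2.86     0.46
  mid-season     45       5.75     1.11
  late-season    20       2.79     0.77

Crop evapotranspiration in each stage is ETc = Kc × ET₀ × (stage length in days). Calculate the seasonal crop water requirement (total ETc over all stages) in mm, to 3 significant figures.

initial: 0.46 × 2.86 × 20 = 26.31 mm
mid-season: 1.11 × 5.75 × 45 = 287.21 mm
late-season: 0.77 × 2.79 × 20 = 42.97 mm
Seasonal total = 356.49 mm

356 mm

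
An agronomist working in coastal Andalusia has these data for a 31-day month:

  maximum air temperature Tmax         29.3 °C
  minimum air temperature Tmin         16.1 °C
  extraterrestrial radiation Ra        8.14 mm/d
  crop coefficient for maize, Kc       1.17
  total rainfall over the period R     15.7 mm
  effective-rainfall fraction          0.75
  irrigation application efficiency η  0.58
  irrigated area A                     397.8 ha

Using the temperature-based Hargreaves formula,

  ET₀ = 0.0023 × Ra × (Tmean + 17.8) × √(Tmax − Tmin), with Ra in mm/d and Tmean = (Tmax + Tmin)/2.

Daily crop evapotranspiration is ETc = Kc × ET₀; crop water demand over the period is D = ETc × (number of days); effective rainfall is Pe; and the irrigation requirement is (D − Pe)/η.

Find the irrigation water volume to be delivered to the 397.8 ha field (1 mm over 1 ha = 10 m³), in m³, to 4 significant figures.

Tmean = (29.3 + 16.1)/2 = 22.70 °C
ET₀ = 0.0023 × 8.14 × (22.70 + 17.8) × √13.2 = 0.0023 × 8.14 × 40.50 × 3.6332 = 2.7548 mm/d
ETc = Kc × ET₀ = 1.17 × 2.7548 = 3.2231 mm/d
Crop demand D = ETc × 31 d = 3.2231 × 31 = 99.916 mm
Pe = 0.75 × 15.7 = 11.775 mm
D − Pe = 99.916 − 11.775 = 88.141 mm
Gross irrigation = 88.141 / 0.58 = 151.967 mm
Volume = 151.967 mm × 397.8 ha × 10 = 604524.7 m³

604500 m³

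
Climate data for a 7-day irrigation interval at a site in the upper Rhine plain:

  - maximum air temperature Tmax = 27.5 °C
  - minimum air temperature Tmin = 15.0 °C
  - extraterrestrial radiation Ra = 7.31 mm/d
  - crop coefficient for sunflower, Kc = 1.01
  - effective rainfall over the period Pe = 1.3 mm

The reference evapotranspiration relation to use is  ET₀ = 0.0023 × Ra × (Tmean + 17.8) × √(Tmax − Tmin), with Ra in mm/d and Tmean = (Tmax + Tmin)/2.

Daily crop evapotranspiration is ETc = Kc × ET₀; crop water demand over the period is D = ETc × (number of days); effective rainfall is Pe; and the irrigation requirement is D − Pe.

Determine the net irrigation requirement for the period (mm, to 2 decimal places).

15.11 mm

Tmean = (27.5 + 15.0)/2 = 21.25 °C
ET₀ = 0.0023 × 7.31 × (21.25 + 17.8) × √12.5 = 0.0023 × 7.31 × 39.05 × 3.5355 = 2.3212 mm/d
ETc = Kc × ET₀ = 1.01 × 2.3212 = 2.3444 mm/d
Crop demand D = ETc × 7 d = 2.3444 × 7 = 16.411 mm
D − Pe = 16.411 − 1.3 = 15.111 mm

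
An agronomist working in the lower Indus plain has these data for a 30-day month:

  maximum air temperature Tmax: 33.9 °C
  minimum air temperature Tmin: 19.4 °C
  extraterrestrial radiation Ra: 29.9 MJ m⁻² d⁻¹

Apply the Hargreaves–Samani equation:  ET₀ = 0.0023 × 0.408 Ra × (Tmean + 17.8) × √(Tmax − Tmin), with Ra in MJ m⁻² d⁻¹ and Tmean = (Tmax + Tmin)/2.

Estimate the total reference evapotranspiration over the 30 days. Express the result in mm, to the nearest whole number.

142 mm

Tmean = (33.9 + 19.4)/2 = 26.65 °C
0.408 Ra = 0.408 × 29.9 = 12.1992 mm/d equivalent
ET₀ = 0.0023 × 12.1992 × (26.65 + 17.8) × √14.5 = 0.0023 × 12.1992 × 44.45 × 3.8079 = 4.7492 mm/d
Over 30 days: 4.7492 × 30 = 142.476 mm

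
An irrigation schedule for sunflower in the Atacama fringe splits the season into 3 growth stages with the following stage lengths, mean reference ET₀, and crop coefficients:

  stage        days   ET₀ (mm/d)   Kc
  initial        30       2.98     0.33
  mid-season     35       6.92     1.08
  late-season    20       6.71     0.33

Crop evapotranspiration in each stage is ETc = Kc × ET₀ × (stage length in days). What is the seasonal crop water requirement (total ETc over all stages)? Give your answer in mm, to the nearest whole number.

initial: 0.33 × 2.98 × 30 = 29.50 mm
mid-season: 1.08 × 6.92 × 35 = 261.58 mm
late-season: 0.33 × 6.71 × 20 = 44.29 mm
Seasonal total = 335.37 mm

335 mm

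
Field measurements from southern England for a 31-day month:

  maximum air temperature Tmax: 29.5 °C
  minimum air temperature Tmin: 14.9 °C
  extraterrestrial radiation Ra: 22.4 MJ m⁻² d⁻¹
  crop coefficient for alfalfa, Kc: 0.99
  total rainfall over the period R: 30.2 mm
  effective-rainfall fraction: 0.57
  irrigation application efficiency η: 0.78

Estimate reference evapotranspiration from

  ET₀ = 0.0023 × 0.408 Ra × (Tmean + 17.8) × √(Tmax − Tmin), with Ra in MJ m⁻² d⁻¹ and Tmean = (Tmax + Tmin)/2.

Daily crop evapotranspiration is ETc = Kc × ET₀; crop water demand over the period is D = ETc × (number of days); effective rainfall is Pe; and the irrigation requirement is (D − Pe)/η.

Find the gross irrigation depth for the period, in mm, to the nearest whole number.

Tmean = (29.5 + 14.9)/2 = 22.20 °C
0.408 Ra = 0.408 × 22.4 = 9.1392 mm/d equivalent
ET₀ = 0.0023 × 9.1392 × (22.20 + 17.8) × √14.6 = 0.0023 × 9.1392 × 40.00 × 3.8210 = 3.2127 mm/d
ETc = Kc × ET₀ = 0.99 × 3.2127 = 3.1806 mm/d
Crop demand D = ETc × 31 d = 3.1806 × 31 = 98.599 mm
Pe = 0.57 × 30.2 = 17.214 mm
D − Pe = 98.599 − 17.214 = 81.385 mm
Gross irrigation = 81.385 / 0.78 = 104.340 mm

104 mm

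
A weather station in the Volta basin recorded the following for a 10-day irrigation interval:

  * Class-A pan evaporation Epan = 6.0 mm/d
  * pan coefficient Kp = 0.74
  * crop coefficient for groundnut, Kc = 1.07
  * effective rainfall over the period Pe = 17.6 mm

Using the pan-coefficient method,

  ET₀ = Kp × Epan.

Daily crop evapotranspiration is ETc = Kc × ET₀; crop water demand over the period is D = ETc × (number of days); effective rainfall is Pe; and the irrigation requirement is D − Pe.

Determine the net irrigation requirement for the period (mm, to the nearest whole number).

ET₀ = 0.74 × 6.0 = 4.4400 mm/d
ETc = Kc × ET₀ = 1.07 × 4.4400 = 4.7508 mm/d
Crop demand D = ETc × 10 d = 4.7508 × 10 = 47.508 mm
D − Pe = 47.508 − 17.6 = 29.908 mm

30 mm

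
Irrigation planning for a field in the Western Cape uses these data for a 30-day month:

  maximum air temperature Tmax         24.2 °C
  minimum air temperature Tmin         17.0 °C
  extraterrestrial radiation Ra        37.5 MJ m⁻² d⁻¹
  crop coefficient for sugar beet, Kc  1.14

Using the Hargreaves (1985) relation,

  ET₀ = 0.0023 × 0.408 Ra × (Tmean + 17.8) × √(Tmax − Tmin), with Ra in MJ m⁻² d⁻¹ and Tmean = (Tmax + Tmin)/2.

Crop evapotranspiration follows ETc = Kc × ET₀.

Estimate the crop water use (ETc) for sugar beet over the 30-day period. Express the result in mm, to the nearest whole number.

Tmean = (24.2 + 17.0)/2 = 20.60 °C
0.408 Ra = 0.408 × 37.5 = 15.3000 mm/d equivalent
ET₀ = 0.0023 × 15.3000 × (20.60 + 17.8) × √7.2 = 0.0023 × 15.3000 × 38.40 × 2.6833 = 3.6259 mm/d
ETc = Kc × ET₀ = 1.14 × 3.6259 = 4.1335 mm/d
Over 30 days: 4.1335 × 30 = 124.005 mm

124 mm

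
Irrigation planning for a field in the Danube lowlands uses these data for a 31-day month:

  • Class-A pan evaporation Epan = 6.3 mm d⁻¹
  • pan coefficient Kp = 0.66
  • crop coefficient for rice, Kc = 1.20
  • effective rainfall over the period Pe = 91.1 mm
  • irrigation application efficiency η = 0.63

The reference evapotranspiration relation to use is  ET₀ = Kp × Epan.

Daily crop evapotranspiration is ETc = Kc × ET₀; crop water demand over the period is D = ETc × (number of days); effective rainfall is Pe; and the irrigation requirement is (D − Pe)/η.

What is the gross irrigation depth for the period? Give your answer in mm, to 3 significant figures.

ET₀ = 0.66 × 6.3 = 4.1580 mm/d
ETc = Kc × ET₀ = 1.20 × 4.1580 = 4.9896 mm/d
Crop demand D = ETc × 31 d = 4.9896 × 31 = 154.678 mm
D − Pe = 154.678 − 91.1 = 63.578 mm
Gross irrigation = 63.578 / 0.63 = 100.917 mm

101 mm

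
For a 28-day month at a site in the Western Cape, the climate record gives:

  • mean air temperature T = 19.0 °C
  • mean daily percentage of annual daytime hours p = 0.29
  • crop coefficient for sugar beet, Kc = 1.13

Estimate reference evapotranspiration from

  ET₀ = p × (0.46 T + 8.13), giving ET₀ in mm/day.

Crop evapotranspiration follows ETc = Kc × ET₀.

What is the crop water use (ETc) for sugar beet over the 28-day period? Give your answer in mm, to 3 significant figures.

ET₀ = 0.29 × (0.46 × 19.0 + 8.13) = 0.29 × 16.870 = 4.8923 mm/d
ETc = Kc × ET₀ = 1.13 × 4.8923 = 5.5283 mm/d
Over 28 days: 5.5283 × 28 = 154.792 mm

155 mm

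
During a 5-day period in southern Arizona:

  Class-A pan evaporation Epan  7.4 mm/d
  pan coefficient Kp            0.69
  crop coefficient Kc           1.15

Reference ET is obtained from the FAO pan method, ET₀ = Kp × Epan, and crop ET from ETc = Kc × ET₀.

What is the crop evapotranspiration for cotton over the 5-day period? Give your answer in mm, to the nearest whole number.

29 mm

ET₀ = 0.69 × 7.4 = 5.1060 mm/d
ETc = Kc × ET₀ = 1.15 × 5.1060 = 5.8719 mm/d
Over 5 days: 5.8719 × 5 = 29.360 mm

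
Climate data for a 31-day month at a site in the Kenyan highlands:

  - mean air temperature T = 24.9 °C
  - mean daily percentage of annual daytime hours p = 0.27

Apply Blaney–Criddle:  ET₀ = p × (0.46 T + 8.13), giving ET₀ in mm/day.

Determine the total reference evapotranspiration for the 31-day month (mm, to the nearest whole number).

164 mm

ET₀ = 0.27 × (0.46 × 24.9 + 8.13) = 0.27 × 19.584 = 5.2877 mm/d
Monthly total = 5.2877 × 31 = 163.919 mm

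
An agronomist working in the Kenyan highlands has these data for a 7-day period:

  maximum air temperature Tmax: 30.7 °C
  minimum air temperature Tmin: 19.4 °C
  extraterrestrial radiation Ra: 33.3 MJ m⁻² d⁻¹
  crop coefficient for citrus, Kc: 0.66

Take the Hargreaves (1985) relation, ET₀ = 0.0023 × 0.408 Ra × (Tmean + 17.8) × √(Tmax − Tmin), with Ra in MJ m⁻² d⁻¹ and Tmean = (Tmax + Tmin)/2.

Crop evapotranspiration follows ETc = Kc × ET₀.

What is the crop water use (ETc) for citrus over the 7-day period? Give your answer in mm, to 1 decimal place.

20.8 mm

Tmean = (30.7 + 19.4)/2 = 25.05 °C
0.408 Ra = 0.408 × 33.3 = 13.5864 mm/d equivalent
ET₀ = 0.0023 × 13.5864 × (25.05 + 17.8) × √11.3 = 0.0023 × 13.5864 × 42.85 × 3.3615 = 4.5011 mm/d
ETc = Kc × ET₀ = 0.66 × 4.5011 = 2.9707 mm/d
Over 7 days: 2.9707 × 7 = 20.795 mm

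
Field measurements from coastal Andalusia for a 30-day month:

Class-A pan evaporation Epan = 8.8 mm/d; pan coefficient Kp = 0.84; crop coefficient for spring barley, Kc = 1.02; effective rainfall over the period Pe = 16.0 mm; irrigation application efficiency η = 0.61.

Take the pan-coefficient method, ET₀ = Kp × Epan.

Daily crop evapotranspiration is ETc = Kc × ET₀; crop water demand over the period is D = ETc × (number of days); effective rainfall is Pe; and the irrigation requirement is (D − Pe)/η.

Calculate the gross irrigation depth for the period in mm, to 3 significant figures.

ET₀ = 0.84 × 8.8 = 7.3920 mm/d
ETc = Kc × ET₀ = 1.02 × 7.3920 = 7.5398 mm/d
Crop demand D = ETc × 30 d = 7.5398 × 30 = 226.194 mm
D − Pe = 226.194 − 16.0 = 210.194 mm
Gross irrigation = 210.194 / 0.61 = 344.580 mm

345 mm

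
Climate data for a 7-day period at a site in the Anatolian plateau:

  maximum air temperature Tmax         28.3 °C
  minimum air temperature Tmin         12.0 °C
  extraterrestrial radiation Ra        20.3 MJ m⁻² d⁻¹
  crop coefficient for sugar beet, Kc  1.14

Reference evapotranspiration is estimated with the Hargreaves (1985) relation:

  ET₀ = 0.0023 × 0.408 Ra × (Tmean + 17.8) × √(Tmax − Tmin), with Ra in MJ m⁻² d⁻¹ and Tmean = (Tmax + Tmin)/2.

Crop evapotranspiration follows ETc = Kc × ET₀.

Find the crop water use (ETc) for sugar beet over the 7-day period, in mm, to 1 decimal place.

23.3 mm

Tmean = (28.3 + 12.0)/2 = 20.15 °C
0.408 Ra = 0.408 × 20.3 = 8.2824 mm/d equivalent
ET₀ = 0.0023 × 8.2824 × (20.15 + 17.8) × √16.3 = 0.0023 × 8.2824 × 37.95 × 4.0373 = 2.9187 mm/d
ETc = Kc × ET₀ = 1.14 × 2.9187 = 3.3273 mm/d
Over 7 days: 3.3273 × 7 = 23.291 mm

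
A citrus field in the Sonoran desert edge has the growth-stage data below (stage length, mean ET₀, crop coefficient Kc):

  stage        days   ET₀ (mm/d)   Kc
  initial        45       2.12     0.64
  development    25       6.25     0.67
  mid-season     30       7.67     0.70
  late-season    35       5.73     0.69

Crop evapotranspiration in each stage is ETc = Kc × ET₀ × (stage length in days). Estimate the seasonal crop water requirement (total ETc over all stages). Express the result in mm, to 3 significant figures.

initial: 0.64 × 2.12 × 45 = 61.06 mm
development: 0.67 × 6.25 × 25 = 104.69 mm
mid-season: 0.70 × 7.67 × 30 = 161.07 mm
late-season: 0.69 × 5.73 × 35 = 138.38 mm
Seasonal total = 465.20 mm

465 mm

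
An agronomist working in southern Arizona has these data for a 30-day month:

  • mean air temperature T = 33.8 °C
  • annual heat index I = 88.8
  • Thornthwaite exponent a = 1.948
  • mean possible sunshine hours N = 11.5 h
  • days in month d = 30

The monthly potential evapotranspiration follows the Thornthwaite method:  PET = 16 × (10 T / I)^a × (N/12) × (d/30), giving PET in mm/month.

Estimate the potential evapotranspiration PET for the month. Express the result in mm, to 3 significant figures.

207 mm

10T/I = 10 × 33.8 / 88.8 = 3.8063
(10T/I)^a = 3.8063^1.948 = 13.5151
Uncorrected PET = 16 × 13.5151 = 216.242 mm
Correction = (N/12)(d/30) = (11.5/12)(30/30) = 0.9583
PET = 216.242 × 0.9583 = 207.225 mm/month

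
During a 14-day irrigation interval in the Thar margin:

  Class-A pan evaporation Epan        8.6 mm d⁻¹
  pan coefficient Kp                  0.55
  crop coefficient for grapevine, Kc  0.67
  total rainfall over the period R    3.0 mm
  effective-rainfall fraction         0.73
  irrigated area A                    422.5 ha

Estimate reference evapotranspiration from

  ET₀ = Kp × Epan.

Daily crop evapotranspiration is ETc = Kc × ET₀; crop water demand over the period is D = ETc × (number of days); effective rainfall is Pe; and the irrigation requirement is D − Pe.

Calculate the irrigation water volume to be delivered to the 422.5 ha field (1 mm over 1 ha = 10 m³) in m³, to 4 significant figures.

ET₀ = 0.55 × 8.6 = 4.7300 mm/d
ETc = Kc × ET₀ = 0.67 × 4.7300 = 3.1691 mm/d
Crop demand D = ETc × 14 d = 3.1691 × 14 = 44.367 mm
Pe = 0.73 × 3.0 = 2.190 mm
D − Pe = 44.367 − 2.190 = 42.177 mm
Volume = 42.177 mm × 422.5 ha × 10 = 178197.8 m³

178200 m³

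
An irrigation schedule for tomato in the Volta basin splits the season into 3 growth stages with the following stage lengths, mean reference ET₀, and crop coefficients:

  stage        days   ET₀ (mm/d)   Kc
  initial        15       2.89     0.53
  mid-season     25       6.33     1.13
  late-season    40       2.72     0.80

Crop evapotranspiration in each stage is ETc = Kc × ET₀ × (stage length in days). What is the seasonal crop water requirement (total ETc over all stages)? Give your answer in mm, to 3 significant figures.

initial: 0.53 × 2.89 × 15 = 22.98 mm
mid-season: 1.13 × 6.33 × 25 = 178.82 mm
late-season: 0.80 × 2.72 × 40 = 87.04 mm
Seasonal total = 288.84 mm

289 mm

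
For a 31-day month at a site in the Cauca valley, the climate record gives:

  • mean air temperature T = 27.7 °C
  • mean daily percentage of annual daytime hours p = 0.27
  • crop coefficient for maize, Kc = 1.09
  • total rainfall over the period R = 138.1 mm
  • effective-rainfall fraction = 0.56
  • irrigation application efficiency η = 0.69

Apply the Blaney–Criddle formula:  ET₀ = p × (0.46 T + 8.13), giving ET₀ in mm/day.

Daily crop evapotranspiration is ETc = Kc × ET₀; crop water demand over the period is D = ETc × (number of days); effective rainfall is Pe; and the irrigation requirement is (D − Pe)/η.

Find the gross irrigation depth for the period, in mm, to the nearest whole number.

ET₀ = 0.27 × (0.46 × 27.7 + 8.13) = 0.27 × 20.872 = 5.6354 mm/d
ETc = Kc × ET₀ = 1.09 × 5.6354 = 6.1426 mm/d
Crop demand D = ETc × 31 d = 6.1426 × 31 = 190.421 mm
Pe = 0.56 × 138.1 = 77.336 mm
D − Pe = 190.421 − 77.336 = 113.085 mm
Gross irrigation = 113.085 / 0.69 = 163.891 mm

164 mm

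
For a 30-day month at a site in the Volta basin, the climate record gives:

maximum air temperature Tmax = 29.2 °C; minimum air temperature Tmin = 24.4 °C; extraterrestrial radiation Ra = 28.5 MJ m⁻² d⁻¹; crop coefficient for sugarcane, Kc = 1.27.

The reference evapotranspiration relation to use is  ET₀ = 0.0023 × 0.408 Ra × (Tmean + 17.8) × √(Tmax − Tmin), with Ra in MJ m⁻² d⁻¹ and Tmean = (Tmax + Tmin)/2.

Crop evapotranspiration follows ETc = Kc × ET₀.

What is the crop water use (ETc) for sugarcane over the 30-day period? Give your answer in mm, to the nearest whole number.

100 mm

Tmean = (29.2 + 24.4)/2 = 26.80 °C
0.408 Ra = 0.408 × 28.5 = 11.6280 mm/d equivalent
ET₀ = 0.0023 × 11.6280 × (26.80 + 17.8) × √4.8 = 0.0023 × 11.6280 × 44.60 × 2.1909 = 2.6133 mm/d
ETc = Kc × ET₀ = 1.27 × 2.6133 = 3.3189 mm/d
Over 30 days: 3.3189 × 30 = 99.567 mm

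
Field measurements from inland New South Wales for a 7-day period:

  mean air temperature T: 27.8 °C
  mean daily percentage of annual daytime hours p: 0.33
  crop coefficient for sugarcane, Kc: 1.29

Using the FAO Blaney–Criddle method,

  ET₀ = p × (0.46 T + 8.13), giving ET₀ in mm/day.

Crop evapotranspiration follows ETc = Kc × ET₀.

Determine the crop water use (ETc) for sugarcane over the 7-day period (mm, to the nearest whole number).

62 mm

ET₀ = 0.33 × (0.46 × 27.8 + 8.13) = 0.33 × 20.918 = 6.9029 mm/d
ETc = Kc × ET₀ = 1.29 × 6.9029 = 8.9047 mm/d
Over 7 days: 8.9047 × 7 = 62.333 mm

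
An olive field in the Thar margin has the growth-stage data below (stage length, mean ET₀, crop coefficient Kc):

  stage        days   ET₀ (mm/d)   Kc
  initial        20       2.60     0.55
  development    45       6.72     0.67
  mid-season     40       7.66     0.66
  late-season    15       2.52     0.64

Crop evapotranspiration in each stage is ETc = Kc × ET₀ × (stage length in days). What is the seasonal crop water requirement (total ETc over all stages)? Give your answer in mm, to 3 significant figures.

initial: 0.55 × 2.60 × 20 = 28.60 mm
development: 0.67 × 6.72 × 45 = 202.61 mm
mid-season: 0.66 × 7.66 × 40 = 202.22 mm
late-season: 0.64 × 2.52 × 15 = 24.19 mm
Seasonal total = 457.62 mm

458 mm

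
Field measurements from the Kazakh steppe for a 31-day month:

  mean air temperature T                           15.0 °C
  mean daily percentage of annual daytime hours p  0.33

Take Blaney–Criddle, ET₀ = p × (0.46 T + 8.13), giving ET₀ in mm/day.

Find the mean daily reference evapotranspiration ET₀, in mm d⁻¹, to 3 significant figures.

ET₀ = 0.33 × (0.46 × 15.0 + 8.13) = 0.33 × 15.030 = 4.9599 mm/d

4.96 mm d⁻¹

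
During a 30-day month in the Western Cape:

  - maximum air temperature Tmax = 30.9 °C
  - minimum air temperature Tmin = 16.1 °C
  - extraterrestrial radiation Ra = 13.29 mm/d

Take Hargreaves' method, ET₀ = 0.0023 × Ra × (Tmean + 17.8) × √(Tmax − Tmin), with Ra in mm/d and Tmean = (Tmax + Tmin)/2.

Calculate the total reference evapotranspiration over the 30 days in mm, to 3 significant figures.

Tmean = (30.9 + 16.1)/2 = 23.50 °C
ET₀ = 0.0023 × 13.29 × (23.50 + 17.8) × √14.8 = 0.0023 × 13.29 × 41.30 × 3.8471 = 4.8566 mm/d
Over 30 days: 4.8566 × 30 = 145.698 mm

146 mm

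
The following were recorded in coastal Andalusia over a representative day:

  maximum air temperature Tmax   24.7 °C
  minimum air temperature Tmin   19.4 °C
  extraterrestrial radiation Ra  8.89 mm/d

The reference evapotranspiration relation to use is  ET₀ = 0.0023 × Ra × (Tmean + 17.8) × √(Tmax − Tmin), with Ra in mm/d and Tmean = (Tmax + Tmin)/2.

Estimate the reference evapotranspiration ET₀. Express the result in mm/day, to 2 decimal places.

Tmean = (24.7 + 19.4)/2 = 22.05 °C
ET₀ = 0.0023 × 8.89 × (22.05 + 17.8) × √5.3 = 0.0023 × 8.89 × 39.85 × 2.3022 = 1.8759 mm/d

1.88 mm/day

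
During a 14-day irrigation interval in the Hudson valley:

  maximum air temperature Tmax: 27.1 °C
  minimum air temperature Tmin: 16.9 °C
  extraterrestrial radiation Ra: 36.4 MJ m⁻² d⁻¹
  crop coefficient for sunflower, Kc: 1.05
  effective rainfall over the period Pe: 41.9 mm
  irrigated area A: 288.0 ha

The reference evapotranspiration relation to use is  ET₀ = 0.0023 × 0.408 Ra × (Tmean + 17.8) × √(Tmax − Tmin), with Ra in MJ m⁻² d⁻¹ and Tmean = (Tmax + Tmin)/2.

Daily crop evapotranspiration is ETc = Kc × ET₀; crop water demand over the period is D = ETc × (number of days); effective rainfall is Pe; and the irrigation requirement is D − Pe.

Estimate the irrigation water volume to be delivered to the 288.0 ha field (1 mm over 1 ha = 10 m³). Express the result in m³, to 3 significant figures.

63100 m³

Tmean = (27.1 + 16.9)/2 = 22.00 °C
0.408 Ra = 0.408 × 36.4 = 14.8512 mm/d equivalent
ET₀ = 0.0023 × 14.8512 × (22.00 + 17.8) × √10.2 = 0.0023 × 14.8512 × 39.80 × 3.1937 = 4.3418 mm/d
ETc = Kc × ET₀ = 1.05 × 4.3418 = 4.5589 mm/d
Crop demand D = ETc × 14 d = 4.5589 × 14 = 63.825 mm
D − Pe = 63.825 − 41.9 = 21.925 mm
Volume = 21.925 mm × 288.0 ha × 10 = 63144.0 m³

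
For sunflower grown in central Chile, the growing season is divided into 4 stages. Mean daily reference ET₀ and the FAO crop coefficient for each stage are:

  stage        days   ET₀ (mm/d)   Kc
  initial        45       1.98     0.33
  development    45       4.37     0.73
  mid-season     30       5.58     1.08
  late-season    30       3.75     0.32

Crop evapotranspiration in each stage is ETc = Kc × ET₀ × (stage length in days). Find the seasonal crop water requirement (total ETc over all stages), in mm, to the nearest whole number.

initial: 0.33 × 1.98 × 45 = 29.40 mm
development: 0.73 × 4.37 × 45 = 143.55 mm
mid-season: 1.08 × 5.58 × 30 = 180.79 mm
late-season: 0.32 × 3.75 × 30 = 36.00 mm
Seasonal total = 389.74 mm

390 mm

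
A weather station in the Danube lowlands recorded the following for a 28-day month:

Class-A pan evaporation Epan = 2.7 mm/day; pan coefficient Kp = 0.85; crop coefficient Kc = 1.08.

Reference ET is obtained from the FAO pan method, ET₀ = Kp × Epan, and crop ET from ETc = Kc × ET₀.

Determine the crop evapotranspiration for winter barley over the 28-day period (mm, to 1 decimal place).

69.4 mm

ET₀ = 0.85 × 2.7 = 2.2950 mm/d
ETc = Kc × ET₀ = 1.08 × 2.2950 = 2.4786 mm/d
Over 28 days: 2.4786 × 28 = 69.401 mm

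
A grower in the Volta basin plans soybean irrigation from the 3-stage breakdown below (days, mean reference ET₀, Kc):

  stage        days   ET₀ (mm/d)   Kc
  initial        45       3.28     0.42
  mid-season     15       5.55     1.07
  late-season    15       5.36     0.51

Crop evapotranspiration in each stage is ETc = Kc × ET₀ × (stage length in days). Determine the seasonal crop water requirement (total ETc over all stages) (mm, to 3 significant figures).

192 mm

initial: 0.42 × 3.28 × 45 = 61.99 mm
mid-season: 1.07 × 5.55 × 15 = 89.08 mm
late-season: 0.51 × 5.36 × 15 = 41.00 mm
Seasonal total = 192.07 mm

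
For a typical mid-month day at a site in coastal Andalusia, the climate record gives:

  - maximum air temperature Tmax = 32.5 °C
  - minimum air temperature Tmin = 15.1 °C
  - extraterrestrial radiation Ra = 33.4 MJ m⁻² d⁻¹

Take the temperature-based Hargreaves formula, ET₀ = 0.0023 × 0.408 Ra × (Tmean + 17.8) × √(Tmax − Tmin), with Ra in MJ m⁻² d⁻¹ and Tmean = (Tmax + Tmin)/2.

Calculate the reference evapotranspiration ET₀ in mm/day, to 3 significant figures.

5.44 mm/day

Tmean = (32.5 + 15.1)/2 = 23.80 °C
0.408 Ra = 0.408 × 33.4 = 13.6272 mm/d equivalent
ET₀ = 0.0023 × 13.6272 × (23.80 + 17.8) × √17.4 = 0.0023 × 13.6272 × 41.60 × 4.1713 = 5.4388 mm/d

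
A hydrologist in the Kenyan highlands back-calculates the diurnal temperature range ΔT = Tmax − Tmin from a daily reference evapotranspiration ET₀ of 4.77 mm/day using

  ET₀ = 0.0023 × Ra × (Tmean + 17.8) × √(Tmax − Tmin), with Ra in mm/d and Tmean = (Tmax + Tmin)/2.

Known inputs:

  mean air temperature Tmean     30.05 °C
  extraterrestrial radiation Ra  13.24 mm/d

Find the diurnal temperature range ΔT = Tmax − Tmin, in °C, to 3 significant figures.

√ΔT = ET₀ / [0.0023 × Ra × (Tmean+17.8)] = 4.77 / (0.0023 × 13.24 × 47.85) = 3.2736
ΔT = 3.2736² = 10.716 °C

10.7 °C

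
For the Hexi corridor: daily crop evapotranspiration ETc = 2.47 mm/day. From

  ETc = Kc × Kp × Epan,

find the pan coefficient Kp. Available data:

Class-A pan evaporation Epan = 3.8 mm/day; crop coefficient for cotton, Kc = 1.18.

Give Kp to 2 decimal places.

ETc = Kc × Kp × Epan  ⇒  Kp = ETc / (Kc × Epan)
Kp = 2.47 / (1.18 × 3.8) = 2.47 / 4.484 = 0.5508

0.55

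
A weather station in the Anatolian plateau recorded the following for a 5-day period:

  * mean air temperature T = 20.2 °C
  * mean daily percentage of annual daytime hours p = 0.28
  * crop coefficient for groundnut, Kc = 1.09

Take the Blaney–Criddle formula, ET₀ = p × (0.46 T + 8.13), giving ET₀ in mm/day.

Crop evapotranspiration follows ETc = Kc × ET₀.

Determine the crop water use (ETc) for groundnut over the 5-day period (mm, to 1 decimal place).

ET₀ = 0.28 × (0.46 × 20.2 + 8.13) = 0.28 × 17.422 = 4.8782 mm/d
ETc = Kc × ET₀ = 1.09 × 4.8782 = 5.3172 mm/d
Over 5 days: 5.3172 × 5 = 26.586 mm

26.6 mm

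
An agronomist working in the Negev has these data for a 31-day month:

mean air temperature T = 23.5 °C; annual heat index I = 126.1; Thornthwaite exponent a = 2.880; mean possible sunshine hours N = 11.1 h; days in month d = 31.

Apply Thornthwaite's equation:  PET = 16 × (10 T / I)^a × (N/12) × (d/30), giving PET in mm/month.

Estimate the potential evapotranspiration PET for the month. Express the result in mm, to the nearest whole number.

92 mm

10T/I = 10 × 23.5 / 126.1 = 1.8636
(10T/I)^a = 1.8636^2.880 = 6.0064
Uncorrected PET = 16 × 6.0064 = 96.102 mm
Correction = (N/12)(d/30) = (11.1/12)(31/30) = 0.9558
PET = 96.102 × 0.9558 = 91.854 mm/month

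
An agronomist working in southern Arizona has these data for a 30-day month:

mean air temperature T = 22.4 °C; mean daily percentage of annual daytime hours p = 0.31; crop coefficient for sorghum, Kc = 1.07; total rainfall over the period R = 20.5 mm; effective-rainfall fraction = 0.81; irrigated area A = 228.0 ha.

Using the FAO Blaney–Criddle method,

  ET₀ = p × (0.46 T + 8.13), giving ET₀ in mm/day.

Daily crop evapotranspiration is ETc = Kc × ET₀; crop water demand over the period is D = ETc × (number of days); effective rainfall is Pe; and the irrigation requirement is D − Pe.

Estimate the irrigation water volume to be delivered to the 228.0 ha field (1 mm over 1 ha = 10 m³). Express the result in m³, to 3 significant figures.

380000 m³

ET₀ = 0.31 × (0.46 × 22.4 + 8.13) = 0.31 × 18.434 = 5.7145 mm/d
ETc = Kc × ET₀ = 1.07 × 5.7145 = 6.1145 mm/d
Crop demand D = ETc × 30 d = 6.1145 × 30 = 183.435 mm
Pe = 0.81 × 20.5 = 16.605 mm
D − Pe = 183.435 − 16.605 = 166.830 mm
Volume = 166.830 mm × 228.0 ha × 10 = 380372.4 m³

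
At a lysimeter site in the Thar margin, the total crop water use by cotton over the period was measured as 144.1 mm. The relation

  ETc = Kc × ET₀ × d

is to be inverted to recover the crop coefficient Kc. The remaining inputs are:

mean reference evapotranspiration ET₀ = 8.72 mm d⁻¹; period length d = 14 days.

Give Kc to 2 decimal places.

1.18

ETc = Kc × ET₀ × d  ⇒  Kc = ETc / (ET₀ × d)
Kc = 144.1 / (8.72 × 14) = 144.1 / 122.08 = 1.1804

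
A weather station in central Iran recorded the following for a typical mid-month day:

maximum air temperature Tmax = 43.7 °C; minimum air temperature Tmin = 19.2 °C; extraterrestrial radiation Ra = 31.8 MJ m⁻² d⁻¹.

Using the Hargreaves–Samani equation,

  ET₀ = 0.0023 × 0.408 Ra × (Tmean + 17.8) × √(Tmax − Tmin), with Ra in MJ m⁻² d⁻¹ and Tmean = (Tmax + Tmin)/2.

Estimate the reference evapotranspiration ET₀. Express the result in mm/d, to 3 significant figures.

7.27 mm/d

Tmean = (43.7 + 19.2)/2 = 31.45 °C
0.408 Ra = 0.408 × 31.8 = 12.9744 mm/d equivalent
ET₀ = 0.0023 × 12.9744 × (31.45 + 17.8) × √24.5 = 0.0023 × 12.9744 × 49.25 × 4.9497 = 7.2745 mm/d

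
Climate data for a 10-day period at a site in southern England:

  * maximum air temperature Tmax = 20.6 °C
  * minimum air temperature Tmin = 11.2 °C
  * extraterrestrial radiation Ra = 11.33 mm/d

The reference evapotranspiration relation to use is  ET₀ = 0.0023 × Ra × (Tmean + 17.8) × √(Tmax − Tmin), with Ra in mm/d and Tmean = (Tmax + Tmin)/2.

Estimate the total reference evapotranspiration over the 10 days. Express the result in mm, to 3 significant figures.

Tmean = (20.6 + 11.2)/2 = 15.90 °C
ET₀ = 0.0023 × 11.33 × (15.90 + 17.8) × √9.4 = 0.0023 × 11.33 × 33.70 × 3.0659 = 2.6924 mm/d
Over 10 days: 2.6924 × 10 = 26.924 mm

26.9 mm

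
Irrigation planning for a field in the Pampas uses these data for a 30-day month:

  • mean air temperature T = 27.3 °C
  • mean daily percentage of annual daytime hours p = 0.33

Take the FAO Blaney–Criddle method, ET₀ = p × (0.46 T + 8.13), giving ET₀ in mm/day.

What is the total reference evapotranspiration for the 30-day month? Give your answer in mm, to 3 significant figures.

ET₀ = 0.33 × (0.46 × 27.3 + 8.13) = 0.33 × 20.688 = 6.8270 mm/d
Monthly total = 6.8270 × 30 = 204.810 mm

205 mm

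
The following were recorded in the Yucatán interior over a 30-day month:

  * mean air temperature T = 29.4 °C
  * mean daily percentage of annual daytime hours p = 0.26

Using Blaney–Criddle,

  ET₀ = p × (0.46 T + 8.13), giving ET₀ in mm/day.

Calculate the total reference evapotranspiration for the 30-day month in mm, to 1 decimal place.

ET₀ = 0.26 × (0.46 × 29.4 + 8.13) = 0.26 × 21.654 = 5.6300 mm/d
Monthly total = 5.6300 × 30 = 168.900 mm

168.9 mm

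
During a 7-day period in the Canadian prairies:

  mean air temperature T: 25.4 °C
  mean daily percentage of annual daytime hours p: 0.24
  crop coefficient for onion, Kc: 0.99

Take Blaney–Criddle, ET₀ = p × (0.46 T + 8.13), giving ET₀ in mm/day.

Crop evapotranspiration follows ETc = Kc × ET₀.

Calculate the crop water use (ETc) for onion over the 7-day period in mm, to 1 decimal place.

33.0 mm

ET₀ = 0.24 × (0.46 × 25.4 + 8.13) = 0.24 × 19.814 = 4.7554 mm/d
ETc = Kc × ET₀ = 0.99 × 4.7554 = 4.7078 mm/d
Over 7 days: 4.7078 × 7 = 32.955 mm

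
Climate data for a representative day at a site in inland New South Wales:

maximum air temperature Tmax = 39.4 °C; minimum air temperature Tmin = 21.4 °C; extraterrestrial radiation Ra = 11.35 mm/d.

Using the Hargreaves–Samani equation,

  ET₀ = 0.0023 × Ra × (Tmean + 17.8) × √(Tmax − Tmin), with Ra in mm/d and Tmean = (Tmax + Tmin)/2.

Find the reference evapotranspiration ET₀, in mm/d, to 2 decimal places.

Tmean = (39.4 + 21.4)/2 = 30.40 °C
ET₀ = 0.0023 × 11.35 × (30.40 + 17.8) × √18.0 = 0.0023 × 11.35 × 48.20 × 4.2426 = 5.3383 mm/d

5.34 mm/d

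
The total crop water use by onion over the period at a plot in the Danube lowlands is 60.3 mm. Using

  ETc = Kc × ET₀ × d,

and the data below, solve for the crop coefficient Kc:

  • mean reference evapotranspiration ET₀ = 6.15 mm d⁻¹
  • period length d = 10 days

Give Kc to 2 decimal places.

ETc = Kc × ET₀ × d  ⇒  Kc = ETc / (ET₀ × d)
Kc = 60.3 / (6.15 × 10) = 60.3 / 61.50 = 0.9805

0.98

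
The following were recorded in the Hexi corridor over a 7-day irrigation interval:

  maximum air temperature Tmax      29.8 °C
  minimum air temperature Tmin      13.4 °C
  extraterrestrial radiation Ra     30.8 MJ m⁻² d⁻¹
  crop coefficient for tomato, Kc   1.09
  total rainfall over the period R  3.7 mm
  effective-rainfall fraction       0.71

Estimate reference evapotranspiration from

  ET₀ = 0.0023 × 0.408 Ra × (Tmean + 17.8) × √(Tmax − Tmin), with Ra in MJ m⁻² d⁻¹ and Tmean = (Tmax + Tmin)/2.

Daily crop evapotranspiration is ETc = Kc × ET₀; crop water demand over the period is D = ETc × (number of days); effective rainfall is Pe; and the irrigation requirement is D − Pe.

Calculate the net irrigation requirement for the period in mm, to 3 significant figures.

32.6 mm

Tmean = (29.8 + 13.4)/2 = 21.60 °C
0.408 Ra = 0.408 × 30.8 = 12.5664 mm/d equivalent
ET₀ = 0.0023 × 12.5664 × (21.60 + 17.8) × √16.4 = 0.0023 × 12.5664 × 39.40 × 4.0497 = 4.6117 mm/d
ETc = Kc × ET₀ = 1.09 × 4.6117 = 5.0268 mm/d
Crop demand D = ETc × 7 d = 5.0268 × 7 = 35.188 mm
Pe = 0.71 × 3.7 = 2.627 mm
D − Pe = 35.188 − 2.627 = 32.561 mm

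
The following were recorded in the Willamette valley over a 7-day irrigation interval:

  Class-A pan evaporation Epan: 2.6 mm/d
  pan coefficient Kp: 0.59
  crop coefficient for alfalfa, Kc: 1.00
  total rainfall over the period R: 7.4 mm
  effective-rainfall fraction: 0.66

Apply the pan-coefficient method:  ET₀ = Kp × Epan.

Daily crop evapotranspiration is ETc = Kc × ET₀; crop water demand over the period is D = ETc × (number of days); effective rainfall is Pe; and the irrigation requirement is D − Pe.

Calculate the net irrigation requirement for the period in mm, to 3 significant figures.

ET₀ = 0.59 × 2.6 = 1.5340 mm/d
ETc = Kc × ET₀ = 1.00 × 1.5340 = 1.5340 mm/d
Crop demand D = ETc × 7 d = 1.5340 × 7 = 10.738 mm
Pe = 0.66 × 7.4 = 4.884 mm
D − Pe = 10.738 − 4.884 = 5.854 mm

5.85 mm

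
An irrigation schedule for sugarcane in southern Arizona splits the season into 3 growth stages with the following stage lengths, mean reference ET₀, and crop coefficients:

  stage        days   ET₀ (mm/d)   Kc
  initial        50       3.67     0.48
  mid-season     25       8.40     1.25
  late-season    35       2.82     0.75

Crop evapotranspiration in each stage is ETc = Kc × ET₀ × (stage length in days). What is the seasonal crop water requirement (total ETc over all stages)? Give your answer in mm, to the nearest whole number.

initial: 0.48 × 3.67 × 50 = 88.08 mm
mid-season: 1.25 × 8.40 × 25 = 262.50 mm
late-season: 0.75 × 2.82 × 35 = 74.03 mm
Seasonal total = 424.61 mm

425 mm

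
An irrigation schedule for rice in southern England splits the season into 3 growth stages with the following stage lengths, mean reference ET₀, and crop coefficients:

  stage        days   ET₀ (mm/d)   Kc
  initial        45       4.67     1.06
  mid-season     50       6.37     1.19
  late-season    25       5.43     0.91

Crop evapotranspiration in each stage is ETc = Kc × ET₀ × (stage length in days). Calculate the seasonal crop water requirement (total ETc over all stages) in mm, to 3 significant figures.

initial: 1.06 × 4.67 × 45 = 222.76 mm
mid-season: 1.19 × 6.37 × 50 = 379.02 mm
late-season: 0.91 × 5.43 × 25 = 123.53 mm
Seasonal total = 725.31 mm

725 mm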